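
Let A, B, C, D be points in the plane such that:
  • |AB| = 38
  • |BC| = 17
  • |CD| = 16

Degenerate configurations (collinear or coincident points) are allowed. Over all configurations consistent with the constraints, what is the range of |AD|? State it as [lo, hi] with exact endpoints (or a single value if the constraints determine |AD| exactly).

|AD| ∈ [5, 71]  (≈ [5.0000, 71.0000])

|AB| ∈ {38}
|BC| ∈ {17}
|CD| ∈ {16}
|AC| ∈ [21, 55]
|BD| ∈ [1, 33]
|AD| ∈ [5, 71]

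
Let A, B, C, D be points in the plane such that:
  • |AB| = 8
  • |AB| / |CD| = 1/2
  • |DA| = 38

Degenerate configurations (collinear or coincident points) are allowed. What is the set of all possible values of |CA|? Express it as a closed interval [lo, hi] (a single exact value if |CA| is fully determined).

|CA| ∈ [22, 54]  (≈ [22.0000, 54.0000])

|AB| ∈ {8}
|AD| ∈ {38}
|CD| ∈ {16}
|BD| ∈ [30, 46]
|AC| ∈ [22, 54]
|BC| ∈ [14, 62]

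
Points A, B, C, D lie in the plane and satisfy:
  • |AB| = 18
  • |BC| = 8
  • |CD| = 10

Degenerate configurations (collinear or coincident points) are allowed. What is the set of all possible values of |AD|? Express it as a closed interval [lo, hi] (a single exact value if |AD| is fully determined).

|AB| ∈ {18}
|BC| ∈ {8}
|CD| ∈ {10}
|AC| ∈ [10, 26]
|BD| ∈ [2, 18]
|AD| ∈ [0, 36]

|AD| ∈ [0, 36]  (≈ [0.0000, 36.0000])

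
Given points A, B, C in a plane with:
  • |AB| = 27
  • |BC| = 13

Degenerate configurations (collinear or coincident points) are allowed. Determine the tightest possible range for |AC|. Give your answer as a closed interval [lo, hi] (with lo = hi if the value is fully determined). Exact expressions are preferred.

|AC| ∈ [14, 40]  (≈ [14.0000, 40.0000])

|AB| ∈ {27}
|BC| ∈ {13}
|AC| ∈ [14, 40]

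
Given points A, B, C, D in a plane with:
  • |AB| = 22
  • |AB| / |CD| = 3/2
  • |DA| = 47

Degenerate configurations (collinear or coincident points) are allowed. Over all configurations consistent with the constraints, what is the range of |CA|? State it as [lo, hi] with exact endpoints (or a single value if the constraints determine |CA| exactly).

|CA| ∈ [97/3, 185/3]  (≈ [32.3333, 61.6667])

|AB| ∈ {22}
|AD| ∈ {47}
|CD| ∈ {44/3}
|BD| ∈ [25, 69]
|AC| ∈ [97/3, 185/3]
|BC| ∈ [31/3, 251/3]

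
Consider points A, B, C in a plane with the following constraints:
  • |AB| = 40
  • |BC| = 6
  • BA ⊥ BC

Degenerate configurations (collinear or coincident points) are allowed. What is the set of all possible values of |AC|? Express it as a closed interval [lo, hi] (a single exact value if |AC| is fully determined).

|AB| ∈ {40}
|BC| ∈ {6}
|AC| ∈ {2·√(409)}

|AC| = 2·√(409)  (≈ 40.4475)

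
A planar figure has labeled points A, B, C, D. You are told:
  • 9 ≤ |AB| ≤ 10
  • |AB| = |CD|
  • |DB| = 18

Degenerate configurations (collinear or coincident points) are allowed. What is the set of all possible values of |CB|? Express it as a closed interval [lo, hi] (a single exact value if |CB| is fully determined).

|AB| ∈ [9, 10]
|BD| ∈ {18}
|CD| ∈ [9, 10]
|AD| ∈ [8, 28]
|BC| ∈ [8, 28]
|AC| ∈ [0, 38]

|CB| ∈ [8, 28]  (≈ [8.0000, 28.0000])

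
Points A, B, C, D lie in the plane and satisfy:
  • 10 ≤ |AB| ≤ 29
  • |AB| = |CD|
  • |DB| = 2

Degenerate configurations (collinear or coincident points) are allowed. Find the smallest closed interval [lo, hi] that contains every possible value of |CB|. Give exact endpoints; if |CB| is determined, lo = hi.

|CB| ∈ [8, 31]  (≈ [8.0000, 31.0000])

|AB| ∈ [10, 29]
|BD| ∈ {2}
|CD| ∈ [10, 29]
|AD| ∈ [8, 31]
|BC| ∈ [8, 31]
|AC| ∈ [0, 60]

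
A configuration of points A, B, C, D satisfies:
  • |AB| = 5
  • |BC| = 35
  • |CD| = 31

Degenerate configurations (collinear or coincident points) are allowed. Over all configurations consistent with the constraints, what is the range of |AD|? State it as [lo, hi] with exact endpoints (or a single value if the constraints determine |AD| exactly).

|AB| ∈ {5}
|BC| ∈ {35}
|CD| ∈ {31}
|AC| ∈ [30, 40]
|BD| ∈ [4, 66]
|AD| ∈ [0, 71]

|AD| ∈ [0, 71]  (≈ [0.0000, 71.0000])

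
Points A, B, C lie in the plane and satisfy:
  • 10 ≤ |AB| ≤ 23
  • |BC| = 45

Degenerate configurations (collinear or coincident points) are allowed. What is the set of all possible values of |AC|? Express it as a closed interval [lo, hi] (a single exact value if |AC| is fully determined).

|AB| ∈ [10, 23]
|BC| ∈ {45}
|AC| ∈ [22, 68]

|AC| ∈ [22, 68]  (≈ [22.0000, 68.0000])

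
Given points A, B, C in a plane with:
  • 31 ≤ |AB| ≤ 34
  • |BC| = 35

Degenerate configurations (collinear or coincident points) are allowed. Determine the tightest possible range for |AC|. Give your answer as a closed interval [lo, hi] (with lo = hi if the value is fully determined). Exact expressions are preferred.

|AB| ∈ [31, 34]
|BC| ∈ {35}
|AC| ∈ [1, 69]

|AC| ∈ [1, 69]  (≈ [1.0000, 69.0000])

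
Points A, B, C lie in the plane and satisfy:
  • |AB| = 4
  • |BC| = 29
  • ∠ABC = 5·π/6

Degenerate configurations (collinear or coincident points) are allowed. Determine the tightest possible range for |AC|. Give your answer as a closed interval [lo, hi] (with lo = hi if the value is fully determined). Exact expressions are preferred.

|AC| = √(116·√(3) + 857)  (≈ 32.5256)

|AB| ∈ {4}
|BC| ∈ {29}
|AC| ∈ {√(116·√(3) + 857)}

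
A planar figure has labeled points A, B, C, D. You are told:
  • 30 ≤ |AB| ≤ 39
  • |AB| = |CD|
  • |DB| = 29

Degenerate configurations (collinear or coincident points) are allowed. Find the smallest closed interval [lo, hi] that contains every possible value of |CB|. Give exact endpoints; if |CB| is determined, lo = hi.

|AB| ∈ [30, 39]
|BD| ∈ {29}
|CD| ∈ [30, 39]
|AD| ∈ [1, 68]
|BC| ∈ [1, 68]
|AC| ∈ [0, 107]

|CB| ∈ [1, 68]  (≈ [1.0000, 68.0000])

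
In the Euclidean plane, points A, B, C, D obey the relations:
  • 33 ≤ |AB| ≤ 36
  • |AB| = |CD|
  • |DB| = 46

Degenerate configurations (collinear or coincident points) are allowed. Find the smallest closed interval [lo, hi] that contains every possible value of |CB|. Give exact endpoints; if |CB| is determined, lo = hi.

|CB| ∈ [10, 82]  (≈ [10.0000, 82.0000])

|AB| ∈ [33, 36]
|BD| ∈ {46}
|CD| ∈ [33, 36]
|AD| ∈ [10, 82]
|BC| ∈ [10, 82]
|AC| ∈ [0, 118]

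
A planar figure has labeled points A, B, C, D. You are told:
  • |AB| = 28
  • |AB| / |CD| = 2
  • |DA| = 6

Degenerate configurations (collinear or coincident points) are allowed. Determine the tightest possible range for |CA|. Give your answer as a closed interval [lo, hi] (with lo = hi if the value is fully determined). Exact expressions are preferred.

|AB| ∈ {28}
|AD| ∈ {6}
|CD| ∈ {14}
|BD| ∈ [22, 34]
|AC| ∈ [8, 20]
|BC| ∈ [8, 48]

|CA| ∈ [8, 20]  (≈ [8.0000, 20.0000])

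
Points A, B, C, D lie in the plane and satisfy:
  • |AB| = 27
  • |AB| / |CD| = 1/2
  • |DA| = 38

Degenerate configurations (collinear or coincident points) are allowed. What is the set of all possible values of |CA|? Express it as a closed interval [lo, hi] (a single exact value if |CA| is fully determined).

|CA| ∈ [16, 92]  (≈ [16.0000, 92.0000])

|AB| ∈ {27}
|AD| ∈ {38}
|CD| ∈ {54}
|BD| ∈ [11, 65]
|AC| ∈ [16, 92]
|BC| ∈ [0, 119]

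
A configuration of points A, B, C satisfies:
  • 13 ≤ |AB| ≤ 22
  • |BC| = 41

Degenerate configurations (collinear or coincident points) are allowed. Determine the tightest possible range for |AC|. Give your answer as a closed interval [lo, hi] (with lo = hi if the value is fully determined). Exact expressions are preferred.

|AC| ∈ [19, 63]  (≈ [19.0000, 63.0000])

|AB| ∈ [13, 22]
|BC| ∈ {41}
|AC| ∈ [19, 63]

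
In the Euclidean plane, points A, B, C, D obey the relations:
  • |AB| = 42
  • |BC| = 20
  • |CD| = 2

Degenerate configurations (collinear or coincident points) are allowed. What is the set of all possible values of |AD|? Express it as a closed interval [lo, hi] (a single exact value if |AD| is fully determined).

|AD| ∈ [20, 64]  (≈ [20.0000, 64.0000])

|AB| ∈ {42}
|BC| ∈ {20}
|CD| ∈ {2}
|AC| ∈ [22, 62]
|BD| ∈ [18, 22]
|AD| ∈ [20, 64]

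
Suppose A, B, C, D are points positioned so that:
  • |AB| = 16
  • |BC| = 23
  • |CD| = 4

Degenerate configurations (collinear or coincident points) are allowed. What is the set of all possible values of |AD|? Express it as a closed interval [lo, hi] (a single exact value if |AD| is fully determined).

|AB| ∈ {16}
|BC| ∈ {23}
|CD| ∈ {4}
|AC| ∈ [7, 39]
|BD| ∈ [19, 27]
|AD| ∈ [3, 43]

|AD| ∈ [3, 43]  (≈ [3.0000, 43.0000])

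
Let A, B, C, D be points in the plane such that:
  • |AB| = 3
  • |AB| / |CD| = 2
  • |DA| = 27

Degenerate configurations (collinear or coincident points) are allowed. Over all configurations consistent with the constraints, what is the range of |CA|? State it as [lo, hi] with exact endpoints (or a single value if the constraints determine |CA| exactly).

|AB| ∈ {3}
|AD| ∈ {27}
|CD| ∈ {3/2}
|BD| ∈ [24, 30]
|AC| ∈ [51/2, 57/2]
|BC| ∈ [45/2, 63/2]

|CA| ∈ [51/2, 57/2]  (≈ [25.5000, 28.5000])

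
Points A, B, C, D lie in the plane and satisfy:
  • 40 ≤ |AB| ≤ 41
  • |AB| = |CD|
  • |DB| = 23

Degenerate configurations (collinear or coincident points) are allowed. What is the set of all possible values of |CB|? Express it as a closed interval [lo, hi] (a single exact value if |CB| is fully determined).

|CB| ∈ [17, 64]  (≈ [17.0000, 64.0000])

|AB| ∈ [40, 41]
|BD| ∈ {23}
|CD| ∈ [40, 41]
|AD| ∈ [17, 64]
|BC| ∈ [17, 64]
|AC| ∈ [0, 105]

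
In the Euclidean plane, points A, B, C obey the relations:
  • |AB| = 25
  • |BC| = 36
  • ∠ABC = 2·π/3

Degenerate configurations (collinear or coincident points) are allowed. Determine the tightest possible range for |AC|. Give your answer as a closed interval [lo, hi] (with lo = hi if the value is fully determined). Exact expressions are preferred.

|AB| ∈ {25}
|BC| ∈ {36}
|AC| ∈ {√(2821)}

|AC| = √(2821)  (≈ 53.1131)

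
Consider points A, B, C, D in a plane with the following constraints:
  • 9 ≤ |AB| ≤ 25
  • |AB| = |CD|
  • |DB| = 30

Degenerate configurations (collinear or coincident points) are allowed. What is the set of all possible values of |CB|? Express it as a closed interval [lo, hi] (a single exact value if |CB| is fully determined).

|AB| ∈ [9, 25]
|BD| ∈ {30}
|CD| ∈ [9, 25]
|AD| ∈ [5, 55]
|BC| ∈ [5, 55]
|AC| ∈ [0, 80]

|CB| ∈ [5, 55]  (≈ [5.0000, 55.0000])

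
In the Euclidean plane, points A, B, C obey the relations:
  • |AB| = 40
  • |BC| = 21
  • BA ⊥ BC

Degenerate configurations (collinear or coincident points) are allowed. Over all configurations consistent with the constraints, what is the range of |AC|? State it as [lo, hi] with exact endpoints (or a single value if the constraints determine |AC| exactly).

|AC| = √(2041)  (≈ 45.1774)

|AB| ∈ {40}
|BC| ∈ {21}
|AC| ∈ {√(2041)}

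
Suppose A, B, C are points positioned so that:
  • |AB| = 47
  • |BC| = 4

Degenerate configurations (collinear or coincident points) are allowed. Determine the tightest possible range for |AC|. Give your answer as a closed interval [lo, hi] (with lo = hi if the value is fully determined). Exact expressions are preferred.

|AB| ∈ {47}
|BC| ∈ {4}
|AC| ∈ [43, 51]

|AC| ∈ [43, 51]  (≈ [43.0000, 51.0000])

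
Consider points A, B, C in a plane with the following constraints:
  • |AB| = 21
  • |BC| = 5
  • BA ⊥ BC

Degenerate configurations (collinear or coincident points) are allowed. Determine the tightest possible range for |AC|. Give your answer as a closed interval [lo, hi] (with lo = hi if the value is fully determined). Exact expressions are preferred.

|AB| ∈ {21}
|BC| ∈ {5}
|AC| ∈ {√(466)}

|AC| = √(466)  (≈ 21.5870)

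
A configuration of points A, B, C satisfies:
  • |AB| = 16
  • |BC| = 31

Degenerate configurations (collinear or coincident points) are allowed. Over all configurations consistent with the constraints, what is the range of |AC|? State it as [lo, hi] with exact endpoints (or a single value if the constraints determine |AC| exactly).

|AC| ∈ [15, 47]  (≈ [15.0000, 47.0000])

|AB| ∈ {16}
|BC| ∈ {31}
|AC| ∈ [15, 47]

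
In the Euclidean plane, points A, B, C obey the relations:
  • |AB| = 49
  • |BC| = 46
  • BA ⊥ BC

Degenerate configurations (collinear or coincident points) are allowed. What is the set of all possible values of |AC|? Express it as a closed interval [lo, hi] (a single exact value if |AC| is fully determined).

|AB| ∈ {49}
|BC| ∈ {46}
|AC| ∈ {√(4517)}

|AC| = √(4517)  (≈ 67.2086)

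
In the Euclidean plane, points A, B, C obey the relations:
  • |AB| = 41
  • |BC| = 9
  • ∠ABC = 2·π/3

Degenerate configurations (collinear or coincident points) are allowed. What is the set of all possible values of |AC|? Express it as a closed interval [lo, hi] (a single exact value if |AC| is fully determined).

|AC| = √(2131)  (≈ 46.1628)

|AB| ∈ {41}
|BC| ∈ {9}
|AC| ∈ {√(2131)}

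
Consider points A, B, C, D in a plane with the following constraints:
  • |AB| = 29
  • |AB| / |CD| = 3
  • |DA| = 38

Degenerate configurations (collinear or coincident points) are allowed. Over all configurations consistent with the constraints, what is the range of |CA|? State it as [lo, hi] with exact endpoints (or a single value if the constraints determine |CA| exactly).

|CA| ∈ [85/3, 143/3]  (≈ [28.3333, 47.6667])

|AB| ∈ {29}
|AD| ∈ {38}
|CD| ∈ {29/3}
|BD| ∈ [9, 67]
|AC| ∈ [85/3, 143/3]
|BC| ∈ [0, 230/3]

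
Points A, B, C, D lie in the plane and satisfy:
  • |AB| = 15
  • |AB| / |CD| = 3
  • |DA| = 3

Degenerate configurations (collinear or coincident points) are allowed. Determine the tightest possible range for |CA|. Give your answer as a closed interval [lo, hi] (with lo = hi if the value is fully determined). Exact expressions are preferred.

|CA| ∈ [2, 8]  (≈ [2.0000, 8.0000])

|AB| ∈ {15}
|AD| ∈ {3}
|CD| ∈ {5}
|BD| ∈ [12, 18]
|AC| ∈ [2, 8]
|BC| ∈ [7, 23]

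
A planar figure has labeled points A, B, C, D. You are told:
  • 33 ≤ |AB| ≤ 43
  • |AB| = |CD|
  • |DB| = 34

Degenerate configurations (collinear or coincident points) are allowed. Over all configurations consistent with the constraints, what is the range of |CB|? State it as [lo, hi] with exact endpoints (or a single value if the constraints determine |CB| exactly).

|AB| ∈ [33, 43]
|BD| ∈ {34}
|CD| ∈ [33, 43]
|AD| ∈ [0, 77]
|BC| ∈ [0, 77]
|AC| ∈ [0, 120]

|CB| ∈ [0, 77]  (≈ [0.0000, 77.0000])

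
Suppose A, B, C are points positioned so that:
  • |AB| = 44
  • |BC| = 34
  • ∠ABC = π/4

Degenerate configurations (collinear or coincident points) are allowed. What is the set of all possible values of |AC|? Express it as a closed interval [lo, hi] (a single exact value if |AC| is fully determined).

|AB| ∈ {44}
|BC| ∈ {34}
|AC| ∈ {2·√(773 - 374·√(2))}

|AC| = 2·√(773 - 374·√(2))  (≈ 31.2464)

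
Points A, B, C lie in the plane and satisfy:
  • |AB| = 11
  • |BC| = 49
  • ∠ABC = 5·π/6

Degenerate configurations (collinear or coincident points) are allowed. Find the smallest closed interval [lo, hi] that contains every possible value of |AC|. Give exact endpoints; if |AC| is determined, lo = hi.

|AC| = √(539·√(3) + 2522)  (≈ 58.7841)

|AB| ∈ {11}
|BC| ∈ {49}
|AC| ∈ {√(539·√(3) + 2522)}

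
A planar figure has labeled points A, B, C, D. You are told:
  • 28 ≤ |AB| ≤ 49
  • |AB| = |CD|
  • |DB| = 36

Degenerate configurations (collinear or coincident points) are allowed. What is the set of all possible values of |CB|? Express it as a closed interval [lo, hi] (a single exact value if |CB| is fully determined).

|CB| ∈ [0, 85]  (≈ [0.0000, 85.0000])

|AB| ∈ [28, 49]
|BD| ∈ {36}
|CD| ∈ [28, 49]
|AD| ∈ [0, 85]
|BC| ∈ [0, 85]
|AC| ∈ [0, 134]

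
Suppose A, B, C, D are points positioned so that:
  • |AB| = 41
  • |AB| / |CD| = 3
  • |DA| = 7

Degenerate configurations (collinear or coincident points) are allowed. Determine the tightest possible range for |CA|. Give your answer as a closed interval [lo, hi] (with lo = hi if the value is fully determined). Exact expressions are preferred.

|AB| ∈ {41}
|AD| ∈ {7}
|CD| ∈ {41/3}
|BD| ∈ [34, 48]
|AC| ∈ [20/3, 62/3]
|BC| ∈ [61/3, 185/3]

|CA| ∈ [20/3, 62/3]  (≈ [6.6667, 20.6667])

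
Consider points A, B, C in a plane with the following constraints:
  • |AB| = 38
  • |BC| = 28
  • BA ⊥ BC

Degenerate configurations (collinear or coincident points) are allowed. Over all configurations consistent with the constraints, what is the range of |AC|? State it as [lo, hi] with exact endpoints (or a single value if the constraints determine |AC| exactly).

|AC| = 2·√(557)  (≈ 47.2017)

|AB| ∈ {38}
|BC| ∈ {28}
|AC| ∈ {2·√(557)}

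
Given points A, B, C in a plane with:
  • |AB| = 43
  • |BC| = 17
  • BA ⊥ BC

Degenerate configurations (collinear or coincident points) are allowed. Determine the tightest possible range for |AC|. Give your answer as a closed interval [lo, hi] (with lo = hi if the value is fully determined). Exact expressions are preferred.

|AB| ∈ {43}
|BC| ∈ {17}
|AC| ∈ {√(2138)}

|AC| = √(2138)  (≈ 46.2385)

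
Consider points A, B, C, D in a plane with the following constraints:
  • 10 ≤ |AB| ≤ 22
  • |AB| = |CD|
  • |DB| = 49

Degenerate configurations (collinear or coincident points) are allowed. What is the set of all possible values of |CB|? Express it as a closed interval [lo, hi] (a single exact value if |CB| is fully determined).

|CB| ∈ [27, 71]  (≈ [27.0000, 71.0000])

|AB| ∈ [10, 22]
|BD| ∈ {49}
|CD| ∈ [10, 22]
|AD| ∈ [27, 71]
|BC| ∈ [27, 71]
|AC| ∈ [5, 93]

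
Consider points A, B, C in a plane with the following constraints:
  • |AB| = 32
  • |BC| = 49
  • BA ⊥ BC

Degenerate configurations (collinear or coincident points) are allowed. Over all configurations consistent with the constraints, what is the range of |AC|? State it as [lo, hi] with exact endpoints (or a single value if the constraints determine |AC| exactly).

|AB| ∈ {32}
|BC| ∈ {49}
|AC| ∈ {5·√(137)}

|AC| = 5·√(137)  (≈ 58.5235)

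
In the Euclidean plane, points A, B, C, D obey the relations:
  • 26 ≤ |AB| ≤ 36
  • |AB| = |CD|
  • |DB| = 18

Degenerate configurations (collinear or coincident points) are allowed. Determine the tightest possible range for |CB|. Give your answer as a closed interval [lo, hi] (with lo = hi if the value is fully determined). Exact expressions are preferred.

|AB| ∈ [26, 36]
|BD| ∈ {18}
|CD| ∈ [26, 36]
|AD| ∈ [8, 54]
|BC| ∈ [8, 54]
|AC| ∈ [0, 90]

|CB| ∈ [8, 54]  (≈ [8.0000, 54.0000])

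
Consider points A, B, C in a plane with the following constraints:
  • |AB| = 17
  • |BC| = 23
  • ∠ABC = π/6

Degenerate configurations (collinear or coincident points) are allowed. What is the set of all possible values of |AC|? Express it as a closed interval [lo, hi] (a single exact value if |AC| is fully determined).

|AB| ∈ {17}
|BC| ∈ {23}
|AC| ∈ {√(818 - 391·√(3))}

|AC| = √(818 - 391·√(3))  (≈ 11.8646)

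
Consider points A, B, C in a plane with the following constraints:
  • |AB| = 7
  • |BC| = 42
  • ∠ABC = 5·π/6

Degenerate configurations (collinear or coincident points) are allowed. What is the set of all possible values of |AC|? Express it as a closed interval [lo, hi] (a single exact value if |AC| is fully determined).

|AB| ∈ {7}
|BC| ∈ {42}
|AC| ∈ {7·√(6·√(3) + 37)}

|AC| = 7·√(6·√(3) + 37)  (≈ 48.1894)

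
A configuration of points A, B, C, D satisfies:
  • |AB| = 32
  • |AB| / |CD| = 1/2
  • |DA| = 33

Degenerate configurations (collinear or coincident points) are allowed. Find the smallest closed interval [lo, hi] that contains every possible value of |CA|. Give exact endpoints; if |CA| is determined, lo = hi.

|CA| ∈ [31, 97]  (≈ [31.0000, 97.0000])

|AB| ∈ {32}
|AD| ∈ {33}
|CD| ∈ {64}
|BD| ∈ [1, 65]
|AC| ∈ [31, 97]
|BC| ∈ [0, 129]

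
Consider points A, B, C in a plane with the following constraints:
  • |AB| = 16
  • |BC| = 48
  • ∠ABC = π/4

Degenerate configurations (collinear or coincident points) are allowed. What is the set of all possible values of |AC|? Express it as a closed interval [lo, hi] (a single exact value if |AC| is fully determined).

|AB| ∈ {16}
|BC| ∈ {48}
|AC| ∈ {16·√(10 - 3·√(2))}

|AC| = 16·√(10 - 3·√(2))  (≈ 38.3912)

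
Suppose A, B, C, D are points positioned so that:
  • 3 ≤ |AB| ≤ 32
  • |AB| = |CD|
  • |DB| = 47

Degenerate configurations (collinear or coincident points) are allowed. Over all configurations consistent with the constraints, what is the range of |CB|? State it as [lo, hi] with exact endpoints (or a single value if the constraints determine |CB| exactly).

|CB| ∈ [15, 79]  (≈ [15.0000, 79.0000])

|AB| ∈ [3, 32]
|BD| ∈ {47}
|CD| ∈ [3, 32]
|AD| ∈ [15, 79]
|BC| ∈ [15, 79]
|AC| ∈ [0, 111]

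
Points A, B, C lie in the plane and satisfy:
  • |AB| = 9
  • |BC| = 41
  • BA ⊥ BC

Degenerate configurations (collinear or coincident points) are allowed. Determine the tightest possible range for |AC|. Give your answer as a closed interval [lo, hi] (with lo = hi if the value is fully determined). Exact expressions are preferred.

|AC| = √(1762)  (≈ 41.9762)

|AB| ∈ {9}
|BC| ∈ {41}
|AC| ∈ {√(1762)}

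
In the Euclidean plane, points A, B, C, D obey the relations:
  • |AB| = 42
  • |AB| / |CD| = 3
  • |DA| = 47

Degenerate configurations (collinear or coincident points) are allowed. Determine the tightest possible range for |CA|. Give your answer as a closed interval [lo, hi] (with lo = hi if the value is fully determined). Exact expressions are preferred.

|AB| ∈ {42}
|AD| ∈ {47}
|CD| ∈ {14}
|BD| ∈ [5, 89]
|AC| ∈ [33, 61]
|BC| ∈ [0, 103]

|CA| ∈ [33, 61]  (≈ [33.0000, 61.0000])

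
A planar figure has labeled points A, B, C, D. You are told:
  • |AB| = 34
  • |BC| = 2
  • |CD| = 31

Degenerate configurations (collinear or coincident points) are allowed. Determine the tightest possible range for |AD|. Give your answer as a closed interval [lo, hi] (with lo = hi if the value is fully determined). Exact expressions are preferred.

|AD| ∈ [1, 67]  (≈ [1.0000, 67.0000])

|AB| ∈ {34}
|BC| ∈ {2}
|CD| ∈ {31}
|AC| ∈ [32, 36]
|BD| ∈ [29, 33]
|AD| ∈ [1, 67]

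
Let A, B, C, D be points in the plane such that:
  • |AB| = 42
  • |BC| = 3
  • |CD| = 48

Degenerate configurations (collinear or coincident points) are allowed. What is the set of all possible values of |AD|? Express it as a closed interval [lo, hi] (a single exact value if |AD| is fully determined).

|AD| ∈ [3, 93]  (≈ [3.0000, 93.0000])

|AB| ∈ {42}
|BC| ∈ {3}
|CD| ∈ {48}
|AC| ∈ [39, 45]
|BD| ∈ [45, 51]
|AD| ∈ [3, 93]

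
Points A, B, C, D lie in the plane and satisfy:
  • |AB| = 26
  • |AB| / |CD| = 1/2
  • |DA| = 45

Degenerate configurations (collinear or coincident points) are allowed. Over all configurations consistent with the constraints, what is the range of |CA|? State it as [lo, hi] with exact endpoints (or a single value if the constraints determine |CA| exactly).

|AB| ∈ {26}
|AD| ∈ {45}
|CD| ∈ {52}
|BD| ∈ [19, 71]
|AC| ∈ [7, 97]
|BC| ∈ [0, 123]

|CA| ∈ [7, 97]  (≈ [7.0000, 97.0000])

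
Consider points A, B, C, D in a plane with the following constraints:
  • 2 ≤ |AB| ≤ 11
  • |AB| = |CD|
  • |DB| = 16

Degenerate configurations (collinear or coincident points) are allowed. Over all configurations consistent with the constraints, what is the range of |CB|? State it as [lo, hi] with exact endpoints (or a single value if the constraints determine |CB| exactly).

|AB| ∈ [2, 11]
|BD| ∈ {16}
|CD| ∈ [2, 11]
|AD| ∈ [5, 27]
|BC| ∈ [5, 27]
|AC| ∈ [0, 38]

|CB| ∈ [5, 27]  (≈ [5.0000, 27.0000])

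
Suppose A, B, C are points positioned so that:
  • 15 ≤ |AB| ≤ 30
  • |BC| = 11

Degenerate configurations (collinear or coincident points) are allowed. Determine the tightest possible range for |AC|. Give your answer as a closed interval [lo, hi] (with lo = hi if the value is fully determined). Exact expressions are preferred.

|AB| ∈ [15, 30]
|BC| ∈ {11}
|AC| ∈ [4, 41]

|AC| ∈ [4, 41]  (≈ [4.0000, 41.0000])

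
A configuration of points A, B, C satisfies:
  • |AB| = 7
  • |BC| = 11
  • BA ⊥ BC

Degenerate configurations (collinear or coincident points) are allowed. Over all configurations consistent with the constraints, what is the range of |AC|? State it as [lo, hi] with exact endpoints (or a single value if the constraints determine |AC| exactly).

|AB| ∈ {7}
|BC| ∈ {11}
|AC| ∈ {√(170)}

|AC| = √(170)  (≈ 13.0384)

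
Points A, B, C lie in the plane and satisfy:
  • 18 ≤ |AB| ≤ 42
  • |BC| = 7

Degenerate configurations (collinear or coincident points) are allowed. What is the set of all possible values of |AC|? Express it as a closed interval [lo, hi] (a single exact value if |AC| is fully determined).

|AB| ∈ [18, 42]
|BC| ∈ {7}
|AC| ∈ [11, 49]

|AC| ∈ [11, 49]  (≈ [11.0000, 49.0000])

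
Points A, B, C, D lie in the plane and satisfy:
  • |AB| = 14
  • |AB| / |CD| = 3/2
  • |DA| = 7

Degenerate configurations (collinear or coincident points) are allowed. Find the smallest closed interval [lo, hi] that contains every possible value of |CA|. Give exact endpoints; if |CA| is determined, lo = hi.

|CA| ∈ [7/3, 49/3]  (≈ [2.3333, 16.3333])

|AB| ∈ {14}
|AD| ∈ {7}
|CD| ∈ {28/3}
|BD| ∈ [7, 21]
|AC| ∈ [7/3, 49/3]
|BC| ∈ [0, 91/3]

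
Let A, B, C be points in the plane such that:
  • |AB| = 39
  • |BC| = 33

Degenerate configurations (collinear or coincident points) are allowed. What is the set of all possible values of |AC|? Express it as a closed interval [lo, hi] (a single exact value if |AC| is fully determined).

|AB| ∈ {39}
|BC| ∈ {33}
|AC| ∈ [6, 72]

|AC| ∈ [6, 72]  (≈ [6.0000, 72.0000])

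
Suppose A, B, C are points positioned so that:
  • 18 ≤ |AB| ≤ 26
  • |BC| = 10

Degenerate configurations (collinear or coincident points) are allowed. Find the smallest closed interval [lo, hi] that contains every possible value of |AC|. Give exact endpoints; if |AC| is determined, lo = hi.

|AC| ∈ [8, 36]  (≈ [8.0000, 36.0000])

|AB| ∈ [18, 26]
|BC| ∈ {10}
|AC| ∈ [8, 36]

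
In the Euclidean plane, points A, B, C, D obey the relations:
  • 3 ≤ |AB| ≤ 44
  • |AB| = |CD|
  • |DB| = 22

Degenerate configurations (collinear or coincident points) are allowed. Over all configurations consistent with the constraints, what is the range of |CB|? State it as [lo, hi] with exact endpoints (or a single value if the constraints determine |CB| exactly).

|CB| ∈ [0, 66]  (≈ [0.0000, 66.0000])

|AB| ∈ [3, 44]
|BD| ∈ {22}
|CD| ∈ [3, 44]
|AD| ∈ [0, 66]
|BC| ∈ [0, 66]
|AC| ∈ [0, 110]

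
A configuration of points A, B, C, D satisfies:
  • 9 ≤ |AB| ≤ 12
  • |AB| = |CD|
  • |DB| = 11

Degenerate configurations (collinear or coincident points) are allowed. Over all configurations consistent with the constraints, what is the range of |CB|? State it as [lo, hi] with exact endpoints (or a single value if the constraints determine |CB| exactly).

|AB| ∈ [9, 12]
|BD| ∈ {11}
|CD| ∈ [9, 12]
|AD| ∈ [0, 23]
|BC| ∈ [0, 23]
|AC| ∈ [0, 35]

|CB| ∈ [0, 23]  (≈ [0.0000, 23.0000])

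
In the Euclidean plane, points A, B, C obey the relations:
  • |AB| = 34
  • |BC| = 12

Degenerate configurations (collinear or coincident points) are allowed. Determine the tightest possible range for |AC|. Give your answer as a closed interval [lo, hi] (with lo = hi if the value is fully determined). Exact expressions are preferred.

|AB| ∈ {34}
|BC| ∈ {12}
|AC| ∈ [22, 46]

|AC| ∈ [22, 46]  (≈ [22.0000, 46.0000])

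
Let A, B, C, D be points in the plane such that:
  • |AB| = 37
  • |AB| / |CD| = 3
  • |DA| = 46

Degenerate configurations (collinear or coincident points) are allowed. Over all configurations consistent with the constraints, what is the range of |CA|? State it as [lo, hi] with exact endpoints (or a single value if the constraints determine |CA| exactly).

|CA| ∈ [101/3, 175/3]  (≈ [33.6667, 58.3333])

|AB| ∈ {37}
|AD| ∈ {46}
|CD| ∈ {37/3}
|BD| ∈ [9, 83]
|AC| ∈ [101/3, 175/3]
|BC| ∈ [0, 286/3]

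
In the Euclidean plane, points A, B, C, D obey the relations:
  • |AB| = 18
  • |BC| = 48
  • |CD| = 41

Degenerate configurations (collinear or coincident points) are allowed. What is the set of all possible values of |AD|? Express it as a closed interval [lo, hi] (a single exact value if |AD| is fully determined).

|AD| ∈ [0, 107]  (≈ [0.0000, 107.0000])

|AB| ∈ {18}
|BC| ∈ {48}
|CD| ∈ {41}
|AC| ∈ [30, 66]
|BD| ∈ [7, 89]
|AD| ∈ [0, 107]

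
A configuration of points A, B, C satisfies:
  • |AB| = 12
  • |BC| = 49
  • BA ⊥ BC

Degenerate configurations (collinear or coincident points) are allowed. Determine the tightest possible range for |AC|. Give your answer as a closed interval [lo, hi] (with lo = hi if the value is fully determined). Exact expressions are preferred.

|AB| ∈ {12}
|BC| ∈ {49}
|AC| ∈ {√(2545)}

|AC| = √(2545)  (≈ 50.4480)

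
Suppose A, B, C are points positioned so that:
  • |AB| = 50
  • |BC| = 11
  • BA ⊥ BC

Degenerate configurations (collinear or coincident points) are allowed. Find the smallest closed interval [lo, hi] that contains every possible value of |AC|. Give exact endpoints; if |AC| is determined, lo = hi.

|AB| ∈ {50}
|BC| ∈ {11}
|AC| ∈ {√(2621)}

|AC| = √(2621)  (≈ 51.1957)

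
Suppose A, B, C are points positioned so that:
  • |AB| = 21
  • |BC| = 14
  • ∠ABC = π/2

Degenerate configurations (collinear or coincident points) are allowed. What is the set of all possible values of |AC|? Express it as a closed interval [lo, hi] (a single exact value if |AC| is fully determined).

|AB| ∈ {21}
|BC| ∈ {14}
|AC| ∈ {7·√(13)}

|AC| = 7·√(13)  (≈ 25.2389)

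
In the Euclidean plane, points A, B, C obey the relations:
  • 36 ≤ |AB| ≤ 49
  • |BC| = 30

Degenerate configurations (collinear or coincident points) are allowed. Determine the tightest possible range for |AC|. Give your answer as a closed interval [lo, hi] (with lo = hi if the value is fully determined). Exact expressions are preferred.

|AC| ∈ [6, 79]  (≈ [6.0000, 79.0000])

|AB| ∈ [36, 49]
|BC| ∈ {30}
|AC| ∈ [6, 79]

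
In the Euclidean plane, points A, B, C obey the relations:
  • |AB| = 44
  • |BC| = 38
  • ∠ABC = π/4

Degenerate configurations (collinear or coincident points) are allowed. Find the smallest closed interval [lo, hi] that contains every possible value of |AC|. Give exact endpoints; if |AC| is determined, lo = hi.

|AC| = 2·√(845 - 418·√(2))  (≈ 31.8659)

|AB| ∈ {44}
|BC| ∈ {38}
|AC| ∈ {2·√(845 - 418·√(2))}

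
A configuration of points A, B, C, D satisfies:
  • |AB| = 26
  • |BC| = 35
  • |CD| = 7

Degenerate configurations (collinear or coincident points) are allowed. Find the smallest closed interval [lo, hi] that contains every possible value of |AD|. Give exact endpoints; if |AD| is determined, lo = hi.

|AD| ∈ [2, 68]  (≈ [2.0000, 68.0000])

|AB| ∈ {26}
|BC| ∈ {35}
|CD| ∈ {7}
|AC| ∈ [9, 61]
|BD| ∈ [28, 42]
|AD| ∈ [2, 68]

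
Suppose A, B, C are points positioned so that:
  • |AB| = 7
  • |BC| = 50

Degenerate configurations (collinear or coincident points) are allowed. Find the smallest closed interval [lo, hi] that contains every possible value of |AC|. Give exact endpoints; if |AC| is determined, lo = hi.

|AB| ∈ {7}
|BC| ∈ {50}
|AC| ∈ [43, 57]

|AC| ∈ [43, 57]  (≈ [43.0000, 57.0000])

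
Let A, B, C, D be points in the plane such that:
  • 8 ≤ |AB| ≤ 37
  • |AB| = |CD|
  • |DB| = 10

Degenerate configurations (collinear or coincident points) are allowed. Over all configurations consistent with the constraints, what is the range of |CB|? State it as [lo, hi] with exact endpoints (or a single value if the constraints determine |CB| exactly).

|CB| ∈ [0, 47]  (≈ [0.0000, 47.0000])

|AB| ∈ [8, 37]
|BD| ∈ {10}
|CD| ∈ [8, 37]
|AD| ∈ [0, 47]
|BC| ∈ [0, 47]
|AC| ∈ [0, 84]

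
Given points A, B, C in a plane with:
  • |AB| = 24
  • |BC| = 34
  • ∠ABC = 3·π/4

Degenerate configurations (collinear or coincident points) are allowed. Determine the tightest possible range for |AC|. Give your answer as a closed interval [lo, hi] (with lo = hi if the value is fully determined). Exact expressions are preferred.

|AC| = 2·√(204·√(2) + 433)  (≈ 53.7215)

|AB| ∈ {24}
|BC| ∈ {34}
|AC| ∈ {2·√(204·√(2) + 433)}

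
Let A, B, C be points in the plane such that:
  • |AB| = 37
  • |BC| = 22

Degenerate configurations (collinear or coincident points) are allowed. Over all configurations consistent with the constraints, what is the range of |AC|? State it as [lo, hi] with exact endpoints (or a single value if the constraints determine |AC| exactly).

|AB| ∈ {37}
|BC| ∈ {22}
|AC| ∈ [15, 59]

|AC| ∈ [15, 59]  (≈ [15.0000, 59.0000])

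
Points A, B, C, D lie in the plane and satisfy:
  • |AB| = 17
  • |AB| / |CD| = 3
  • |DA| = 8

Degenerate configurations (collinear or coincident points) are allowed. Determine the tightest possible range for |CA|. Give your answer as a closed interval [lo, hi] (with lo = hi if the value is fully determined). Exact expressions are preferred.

|CA| ∈ [7/3, 41/3]  (≈ [2.3333, 13.6667])

|AB| ∈ {17}
|AD| ∈ {8}
|CD| ∈ {17/3}
|BD| ∈ [9, 25]
|AC| ∈ [7/3, 41/3]
|BC| ∈ [10/3, 92/3]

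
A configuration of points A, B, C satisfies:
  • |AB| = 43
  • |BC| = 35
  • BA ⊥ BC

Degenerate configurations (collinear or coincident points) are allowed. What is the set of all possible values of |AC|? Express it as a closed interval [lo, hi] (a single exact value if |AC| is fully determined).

|AB| ∈ {43}
|BC| ∈ {35}
|AC| ∈ {√(3074)}

|AC| = √(3074)  (≈ 55.4437)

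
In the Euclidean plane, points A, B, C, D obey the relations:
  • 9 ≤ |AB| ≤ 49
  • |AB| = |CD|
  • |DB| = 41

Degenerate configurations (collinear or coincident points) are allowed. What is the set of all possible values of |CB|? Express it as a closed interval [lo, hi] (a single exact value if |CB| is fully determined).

|CB| ∈ [0, 90]  (≈ [0.0000, 90.0000])

|AB| ∈ [9, 49]
|BD| ∈ {41}
|CD| ∈ [9, 49]
|AD| ∈ [0, 90]
|BC| ∈ [0, 90]
|AC| ∈ [0, 139]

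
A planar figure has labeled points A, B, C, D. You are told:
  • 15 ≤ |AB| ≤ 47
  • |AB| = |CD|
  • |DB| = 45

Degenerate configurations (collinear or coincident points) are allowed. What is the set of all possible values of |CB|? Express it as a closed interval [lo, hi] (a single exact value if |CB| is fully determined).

|AB| ∈ [15, 47]
|BD| ∈ {45}
|CD| ∈ [15, 47]
|AD| ∈ [0, 92]
|BC| ∈ [0, 92]
|AC| ∈ [0, 139]

|CB| ∈ [0, 92]  (≈ [0.0000, 92.0000])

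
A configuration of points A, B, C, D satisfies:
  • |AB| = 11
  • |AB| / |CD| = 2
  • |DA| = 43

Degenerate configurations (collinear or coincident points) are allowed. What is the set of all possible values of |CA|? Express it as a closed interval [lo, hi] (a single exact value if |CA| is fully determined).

|AB| ∈ {11}
|AD| ∈ {43}
|CD| ∈ {11/2}
|BD| ∈ [32, 54]
|AC| ∈ [75/2, 97/2]
|BC| ∈ [53/2, 119/2]

|CA| ∈ [75/2, 97/2]  (≈ [37.5000, 48.5000])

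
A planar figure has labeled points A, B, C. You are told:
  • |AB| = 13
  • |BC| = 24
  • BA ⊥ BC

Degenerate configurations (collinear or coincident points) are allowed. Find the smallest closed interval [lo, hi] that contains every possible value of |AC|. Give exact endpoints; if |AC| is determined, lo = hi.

|AC| = √(745)  (≈ 27.2947)

|AB| ∈ {13}
|BC| ∈ {24}
|AC| ∈ {√(745)}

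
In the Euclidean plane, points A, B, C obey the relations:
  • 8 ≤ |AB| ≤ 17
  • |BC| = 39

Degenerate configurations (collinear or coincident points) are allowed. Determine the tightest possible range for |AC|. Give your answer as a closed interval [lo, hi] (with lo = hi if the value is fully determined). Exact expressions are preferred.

|AB| ∈ [8, 17]
|BC| ∈ {39}
|AC| ∈ [22, 56]

|AC| ∈ [22, 56]  (≈ [22.0000, 56.0000])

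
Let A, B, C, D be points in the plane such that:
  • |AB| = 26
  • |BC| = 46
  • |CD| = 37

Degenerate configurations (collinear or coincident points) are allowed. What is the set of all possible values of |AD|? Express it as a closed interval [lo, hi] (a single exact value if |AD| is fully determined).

|AB| ∈ {26}
|BC| ∈ {46}
|CD| ∈ {37}
|AC| ∈ [20, 72]
|BD| ∈ [9, 83]
|AD| ∈ [0, 109]

|AD| ∈ [0, 109]  (≈ [0.0000, 109.0000])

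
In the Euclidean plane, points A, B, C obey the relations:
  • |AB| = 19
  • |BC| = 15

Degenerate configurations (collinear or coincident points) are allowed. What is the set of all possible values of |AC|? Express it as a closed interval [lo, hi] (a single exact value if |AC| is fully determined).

|AB| ∈ {19}
|BC| ∈ {15}
|AC| ∈ [4, 34]

|AC| ∈ [4, 34]  (≈ [4.0000, 34.0000])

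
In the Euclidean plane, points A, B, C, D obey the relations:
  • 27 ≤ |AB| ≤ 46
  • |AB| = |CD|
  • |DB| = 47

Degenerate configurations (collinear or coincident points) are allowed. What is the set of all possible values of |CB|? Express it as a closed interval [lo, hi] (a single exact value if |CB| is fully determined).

|CB| ∈ [1, 93]  (≈ [1.0000, 93.0000])

|AB| ∈ [27, 46]
|BD| ∈ {47}
|CD| ∈ [27, 46]
|AD| ∈ [1, 93]
|BC| ∈ [1, 93]
|AC| ∈ [0, 139]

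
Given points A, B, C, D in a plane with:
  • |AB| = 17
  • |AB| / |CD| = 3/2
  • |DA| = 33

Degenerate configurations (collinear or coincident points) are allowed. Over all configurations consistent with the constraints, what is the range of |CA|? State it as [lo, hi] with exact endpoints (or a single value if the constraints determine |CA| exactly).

|CA| ∈ [65/3, 133/3]  (≈ [21.6667, 44.3333])

|AB| ∈ {17}
|AD| ∈ {33}
|CD| ∈ {34/3}
|BD| ∈ [16, 50]
|AC| ∈ [65/3, 133/3]
|BC| ∈ [14/3, 184/3]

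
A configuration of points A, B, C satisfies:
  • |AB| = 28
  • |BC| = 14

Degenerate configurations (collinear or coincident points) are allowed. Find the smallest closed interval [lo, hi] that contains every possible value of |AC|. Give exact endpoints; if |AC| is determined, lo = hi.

|AB| ∈ {28}
|BC| ∈ {14}
|AC| ∈ [14, 42]

|AC| ∈ [14, 42]  (≈ [14.0000, 42.0000])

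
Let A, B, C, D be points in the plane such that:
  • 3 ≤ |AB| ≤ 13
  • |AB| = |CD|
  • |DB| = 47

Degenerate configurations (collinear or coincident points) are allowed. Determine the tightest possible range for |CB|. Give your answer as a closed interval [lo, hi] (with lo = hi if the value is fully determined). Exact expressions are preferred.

|AB| ∈ [3, 13]
|BD| ∈ {47}
|CD| ∈ [3, 13]
|AD| ∈ [34, 60]
|BC| ∈ [34, 60]
|AC| ∈ [21, 73]

|CB| ∈ [34, 60]  (≈ [34.0000, 60.0000])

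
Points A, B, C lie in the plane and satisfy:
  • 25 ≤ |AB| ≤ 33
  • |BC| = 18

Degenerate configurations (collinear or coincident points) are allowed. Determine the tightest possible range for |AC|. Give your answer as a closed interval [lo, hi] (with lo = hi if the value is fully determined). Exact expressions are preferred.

|AC| ∈ [7, 51]  (≈ [7.0000, 51.0000])

|AB| ∈ [25, 33]
|BC| ∈ {18}
|AC| ∈ [7, 51]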